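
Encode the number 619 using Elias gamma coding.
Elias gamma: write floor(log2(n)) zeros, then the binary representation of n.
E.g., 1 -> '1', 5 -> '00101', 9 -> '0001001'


num_bits = floor(log2(619)) + 1 = 10
leading_zeros = num_bits - 1 = 9
binary(619) = 1001101011

Elias gamma(619) = '000000000' + '1001101011' = 0000000001001101011 (19 bits)


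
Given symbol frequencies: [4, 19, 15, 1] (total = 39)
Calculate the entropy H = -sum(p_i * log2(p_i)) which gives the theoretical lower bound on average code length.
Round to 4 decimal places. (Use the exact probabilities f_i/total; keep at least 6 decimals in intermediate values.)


Per-symbol terms -p_i * log2(p_i) with p_i = f_i/39:
  p = 4/39 = 0.102564: log2(p) = -3.285402, -p*log2(p) = 0.336964
  p = 19/39 = 0.487179: log2(p) = -1.037475, -p*log2(p) = 0.505436
  p = 15/39 = 0.384615: log2(p) = -1.378512, -p*log2(p) = 0.530197
  p = 1/39 = 0.025641: log2(p) = -5.285402, -p*log2(p) = 0.135523
H = 0.336964 + 0.505436 + 0.530197 + 0.135523 = 1.508120

H = 1.5081 bits/symbol


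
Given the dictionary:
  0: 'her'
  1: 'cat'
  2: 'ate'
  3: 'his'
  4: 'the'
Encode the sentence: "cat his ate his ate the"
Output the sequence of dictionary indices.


Look up each word in the dictionary:
  'cat' -> 1
  'his' -> 3
  'ate' -> 2
  'his' -> 3
  'ate' -> 2
  'the' -> 4

Encoded: [1, 3, 2, 3, 2, 4]


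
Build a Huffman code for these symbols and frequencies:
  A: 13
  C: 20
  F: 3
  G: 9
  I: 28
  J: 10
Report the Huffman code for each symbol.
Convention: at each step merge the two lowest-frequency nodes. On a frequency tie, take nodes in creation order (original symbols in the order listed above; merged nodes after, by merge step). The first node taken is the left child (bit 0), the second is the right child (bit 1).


Huffman tree construction:
Step 1: Merge F(3) + G(9) = 12
Step 2: Merge J(10) + (F+G)(12) = 22
Step 3: Merge A(13) + C(20) = 33
Step 4: Merge (J+(F+G))(22) + I(28) = 50
Step 5: Merge (A+C)(33) + ((J+(F+G))+I)(50) = 83
Read each symbol's code off the tree from the root (left child = 0, right child = 1).

Codes:
  A: 00 (length 2)
  C: 01 (length 2)
  F: 1010 (length 4)
  G: 1011 (length 4)
  I: 11 (length 2)
  J: 100 (length 3)
Average code length: 200/83 = 2.4096 bits/symbol


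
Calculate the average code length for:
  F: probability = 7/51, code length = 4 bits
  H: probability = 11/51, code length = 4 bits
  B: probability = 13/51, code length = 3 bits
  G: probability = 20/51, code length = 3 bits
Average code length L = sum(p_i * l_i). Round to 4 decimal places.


Weighted contributions p_i * l_i:
  F: (7/51) * 4 = 28/51
  H: (11/51) * 4 = 44/51
  B: (13/51) * 3 = 39/51
  G: (20/51) * 3 = 60/51
Sum = (28 + 44 + 39 + 60)/51 = 171/51

L = 171/51 = 3.3529 bits/symbol


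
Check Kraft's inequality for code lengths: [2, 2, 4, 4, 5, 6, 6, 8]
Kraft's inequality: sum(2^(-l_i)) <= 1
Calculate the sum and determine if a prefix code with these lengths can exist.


Sum = 2^(-2) + 2^(-2) + 2^(-4) + 2^(-4) + 2^(-5) + 2^(-6) + 2^(-6) + 2^(-8)
    = 0.25 + 0.25 + 0.0625 + 0.0625 + 0.03125 + 0.015625 + 0.015625 + 0.00390625
    = 177/256 = 0.69140625
Since 0.69140625 <= 1, Kraft's inequality IS satisfied.
A prefix code with these lengths CAN exist.

Kraft sum = 0.69140625. Satisfied.


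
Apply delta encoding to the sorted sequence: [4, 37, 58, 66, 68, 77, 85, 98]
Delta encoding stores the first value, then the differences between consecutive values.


First value: 4
Deltas:
  37 - 4 = 33
  58 - 37 = 21
  66 - 58 = 8
  68 - 66 = 2
  77 - 68 = 9
  85 - 77 = 8
  98 - 85 = 13


Delta encoded: [4, 33, 21, 8, 2, 9, 8, 13]


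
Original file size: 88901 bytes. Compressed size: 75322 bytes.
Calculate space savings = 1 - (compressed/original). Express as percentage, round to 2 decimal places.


ratio = compressed/original = 75322/88901 = 0.847257
savings = 1 - ratio = 1 - 0.847257 = 0.152743
as a percentage: 0.152743 * 100 = 15.27%

Space savings = 1 - 75322/88901 = 15.27%


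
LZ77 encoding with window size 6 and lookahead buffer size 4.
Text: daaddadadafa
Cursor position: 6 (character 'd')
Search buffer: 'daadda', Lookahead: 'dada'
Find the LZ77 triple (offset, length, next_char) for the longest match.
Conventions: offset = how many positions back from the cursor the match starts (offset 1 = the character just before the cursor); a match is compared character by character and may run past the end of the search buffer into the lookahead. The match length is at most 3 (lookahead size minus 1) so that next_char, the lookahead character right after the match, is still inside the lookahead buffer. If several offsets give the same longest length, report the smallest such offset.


Try each offset into the search buffer:
  offset=1 (pos 5, char 'a'): match length 0
  offset=2 (pos 4, char 'd'): match length 3
  offset=3 (pos 3, char 'd'): match length 1
  offset=4 (pos 2, char 'a'): match length 0
  offset=5 (pos 1, char 'a'): match length 0
  offset=6 (pos 0, char 'd'): match length 2
Longest match has length 3 at offset 2.
next_char = character at position 6 + 3 = 9 -> 'a'

Best match: offset=2, length=3 (matching 'dad' starting at position 4)
LZ77 triple: (2, 3, 'a')


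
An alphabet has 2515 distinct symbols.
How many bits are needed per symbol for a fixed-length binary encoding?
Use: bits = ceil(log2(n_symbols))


log2(2515) = 11.2963
Bracket: 2^11 = 2048 < 2515 <= 2^12 = 4096
So ceil(log2(2515)) = 12

bits = ceil(log2(2515)) = ceil(11.2963) = 12 bits


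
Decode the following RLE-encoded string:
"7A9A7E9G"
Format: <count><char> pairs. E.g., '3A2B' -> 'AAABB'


Expanding each <count><char> pair:
  7A -> 'AAAAAAA'
  9A -> 'AAAAAAAAA'
  7E -> 'EEEEEEE'
  9G -> 'GGGGGGGGG'

Decoded = AAAAAAAAAAAAAAAAEEEEEEEGGGGGGGGG


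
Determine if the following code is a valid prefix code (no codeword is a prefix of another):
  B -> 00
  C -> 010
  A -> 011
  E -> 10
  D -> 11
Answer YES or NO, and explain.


Checking each pair (does one codeword prefix another?):
  B='00' vs C='010': no prefix
  B='00' vs A='011': no prefix
  B='00' vs E='10': no prefix
  B='00' vs D='11': no prefix
  C='010' vs B='00': no prefix
  C='010' vs A='011': no prefix
  C='010' vs E='10': no prefix
  C='010' vs D='11': no prefix
  A='011' vs B='00': no prefix
  A='011' vs C='010': no prefix
  A='011' vs E='10': no prefix
  A='011' vs D='11': no prefix
  E='10' vs B='00': no prefix
  E='10' vs C='010': no prefix
  E='10' vs A='011': no prefix
  E='10' vs D='11': no prefix
  D='11' vs B='00': no prefix
  D='11' vs C='010': no prefix
  D='11' vs A='011': no prefix
  D='11' vs E='10': no prefix
No violation found over all pairs.

YES -- this is a valid prefix code. No codeword is a prefix of any other codeword.


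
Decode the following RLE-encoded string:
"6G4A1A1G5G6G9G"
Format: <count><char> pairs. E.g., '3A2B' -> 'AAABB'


Expanding each <count><char> pair:
  6G -> 'GGGGGG'
  4A -> 'AAAA'
  1A -> 'A'
  1G -> 'G'
  5G -> 'GGGGG'
  6G -> 'GGGGGG'
  9G -> 'GGGGGGGGG'

Decoded = GGGGGGAAAAAGGGGGGGGGGGGGGGGGGGGG


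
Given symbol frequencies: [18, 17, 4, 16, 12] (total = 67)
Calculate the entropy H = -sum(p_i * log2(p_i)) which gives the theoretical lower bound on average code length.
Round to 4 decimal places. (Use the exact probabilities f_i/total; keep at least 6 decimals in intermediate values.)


Per-symbol terms -p_i * log2(p_i) with p_i = f_i/67:
  p = 18/67 = 0.268657: log2(p) = -1.896164, -p*log2(p) = 0.509417
  p = 17/67 = 0.253731: log2(p) = -1.978626, -p*log2(p) = 0.502040
  p = 4/67 = 0.059701: log2(p) = -4.066089, -p*log2(p) = 0.242752
  p = 16/67 = 0.238806: log2(p) = -2.066089, -p*log2(p) = 0.493394
  p = 12/67 = 0.179104: log2(p) = -2.481127, -p*log2(p) = 0.444381
H = 0.509417 + 0.502040 + 0.242752 + 0.493394 + 0.444381 = 2.191984

H = 2.192 bits/symbol


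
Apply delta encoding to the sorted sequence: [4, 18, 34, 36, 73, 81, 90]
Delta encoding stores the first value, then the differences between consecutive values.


First value: 4
Deltas:
  18 - 4 = 14
  34 - 18 = 16
  36 - 34 = 2
  73 - 36 = 37
  81 - 73 = 8
  90 - 81 = 9


Delta encoded: [4, 14, 16, 2, 37, 8, 9]


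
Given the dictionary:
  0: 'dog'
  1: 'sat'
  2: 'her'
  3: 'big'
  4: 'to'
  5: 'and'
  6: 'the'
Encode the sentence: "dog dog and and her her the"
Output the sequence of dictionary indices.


Look up each word in the dictionary:
  'dog' -> 0
  'dog' -> 0
  'and' -> 5
  'and' -> 5
  'her' -> 2
  'her' -> 2
  'the' -> 6

Encoded: [0, 0, 5, 5, 2, 2, 6]


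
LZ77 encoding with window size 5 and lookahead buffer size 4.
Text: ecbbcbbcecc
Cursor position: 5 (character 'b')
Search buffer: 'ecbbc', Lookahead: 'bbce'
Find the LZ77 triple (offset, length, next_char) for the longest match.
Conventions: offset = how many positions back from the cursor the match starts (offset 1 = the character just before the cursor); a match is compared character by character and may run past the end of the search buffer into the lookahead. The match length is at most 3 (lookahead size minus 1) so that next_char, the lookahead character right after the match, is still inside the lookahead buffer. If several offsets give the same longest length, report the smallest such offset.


Try each offset into the search buffer:
  offset=1 (pos 4, char 'c'): match length 0
  offset=2 (pos 3, char 'b'): match length 1
  offset=3 (pos 2, char 'b'): match length 3
  offset=4 (pos 1, char 'c'): match length 0
  offset=5 (pos 0, char 'e'): match length 0
Longest match has length 3 at offset 3.
next_char = character at position 5 + 3 = 8 -> 'e'

Best match: offset=3, length=3 (matching 'bbc' starting at position 2)
LZ77 triple: (3, 3, 'e')


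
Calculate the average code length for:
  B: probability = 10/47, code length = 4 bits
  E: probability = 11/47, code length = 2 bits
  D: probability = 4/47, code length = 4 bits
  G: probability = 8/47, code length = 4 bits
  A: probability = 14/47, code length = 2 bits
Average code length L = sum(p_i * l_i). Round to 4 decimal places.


Weighted contributions p_i * l_i:
  B: (10/47) * 4 = 40/47
  E: (11/47) * 2 = 22/47
  D: (4/47) * 4 = 16/47
  G: (8/47) * 4 = 32/47
  A: (14/47) * 2 = 28/47
Sum = (40 + 22 + 16 + 32 + 28)/47 = 138/47

L = 138/47 = 2.9362 bits/symbol


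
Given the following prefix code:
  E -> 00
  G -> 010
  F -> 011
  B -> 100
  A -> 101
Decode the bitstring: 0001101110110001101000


Decoding step by step:
Bits 00 -> E
Bits 011 -> F
Bits 011 -> F
Bits 101 -> A
Bits 100 -> B
Bits 011 -> F
Bits 010 -> G
Bits 00 -> E


Decoded message: EFFABFGE


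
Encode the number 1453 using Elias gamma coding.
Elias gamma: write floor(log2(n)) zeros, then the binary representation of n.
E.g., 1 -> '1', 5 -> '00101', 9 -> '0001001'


num_bits = floor(log2(1453)) + 1 = 11
leading_zeros = num_bits - 1 = 10
binary(1453) = 10110101101

Elias gamma(1453) = '0000000000' + '10110101101' = 000000000010110101101 (21 bits)


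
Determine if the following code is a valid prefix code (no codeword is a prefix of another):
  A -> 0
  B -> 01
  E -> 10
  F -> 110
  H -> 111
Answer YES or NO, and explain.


Checking each pair (does one codeword prefix another?):
  A='0' vs B='01': prefix -- VIOLATION

NO -- this is NOT a valid prefix code. A (0) is a prefix of B (01).


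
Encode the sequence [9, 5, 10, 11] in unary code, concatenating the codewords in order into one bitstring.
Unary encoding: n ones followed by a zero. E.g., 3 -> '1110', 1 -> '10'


Encode each number as n ones followed by a terminating 0:
  9 -> 1111111110 (10 bits)
  5 -> 111110 (6 bits)
  10 -> 11111111110 (11 bits)
  11 -> 111111111110 (12 bits)
Total length = 10 + 6 + 11 + 12 = 39 bits.

Unary([9, 5, 10, 11]) = 111111111011111011111111110111111111110 (39 bits)


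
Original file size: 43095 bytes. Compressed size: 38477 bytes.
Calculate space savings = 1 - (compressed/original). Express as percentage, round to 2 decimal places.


ratio = compressed/original = 38477/43095 = 0.892841
savings = 1 - ratio = 1 - 0.892841 = 0.107159
as a percentage: 0.107159 * 100 = 10.72%

Space savings = 1 - 38477/43095 = 10.72%


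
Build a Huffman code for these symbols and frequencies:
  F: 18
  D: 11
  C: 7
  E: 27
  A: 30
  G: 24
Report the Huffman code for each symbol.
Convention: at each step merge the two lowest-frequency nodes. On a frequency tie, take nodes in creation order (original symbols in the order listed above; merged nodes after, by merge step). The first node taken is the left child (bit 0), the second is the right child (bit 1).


Huffman tree construction:
Step 1: Merge C(7) + D(11) = 18
Step 2: Merge F(18) + (C+D)(18) = 36
Step 3: Merge G(24) + E(27) = 51
Step 4: Merge A(30) + (F+(C+D))(36) = 66
Step 5: Merge (G+E)(51) + (A+(F+(C+D)))(66) = 117
Read each symbol's code off the tree from the root (left child = 0, right child = 1).

Codes:
  F: 110 (length 3)
  D: 1111 (length 4)
  C: 1110 (length 4)
  E: 01 (length 2)
  A: 10 (length 2)
  G: 00 (length 2)
Average code length: 288/117 = 2.4615 bits/symbol


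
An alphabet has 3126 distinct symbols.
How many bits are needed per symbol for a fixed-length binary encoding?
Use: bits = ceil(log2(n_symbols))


log2(3126) = 11.6101
Bracket: 2^11 = 2048 < 3126 <= 2^12 = 4096
So ceil(log2(3126)) = 12

bits = ceil(log2(3126)) = ceil(11.6101) = 12 bits


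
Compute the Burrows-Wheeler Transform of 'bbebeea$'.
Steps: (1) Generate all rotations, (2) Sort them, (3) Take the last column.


Rotations (sorted):
  0: $bbebeea -> last char: a
  1: a$bbebee -> last char: e
  2: bbebeea$ -> last char: $
  3: bebeea$b -> last char: b
  4: beea$bbe -> last char: e
  5: ea$bbebe -> last char: e
  6: ebeea$bb -> last char: b
  7: eea$bbeb -> last char: b


BWT = ae$beebb


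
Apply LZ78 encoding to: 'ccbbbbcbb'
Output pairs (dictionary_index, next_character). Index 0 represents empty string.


LZ78 encoding steps:
Dictionary: {0: ''}
Step 1: w='' (idx 0), next='c' -> output (0, 'c'), add 'c' as idx 1
Step 2: w='c' (idx 1), next='b' -> output (1, 'b'), add 'cb' as idx 2
Step 3: w='' (idx 0), next='b' -> output (0, 'b'), add 'b' as idx 3
Step 4: w='b' (idx 3), next='b' -> output (3, 'b'), add 'bb' as idx 4
Step 5: w='cb' (idx 2), next='b' -> output (2, 'b'), add 'cbb' as idx 5


Encoded: [(0, 'c'), (1, 'b'), (0, 'b'), (3, 'b'), (2, 'b')]


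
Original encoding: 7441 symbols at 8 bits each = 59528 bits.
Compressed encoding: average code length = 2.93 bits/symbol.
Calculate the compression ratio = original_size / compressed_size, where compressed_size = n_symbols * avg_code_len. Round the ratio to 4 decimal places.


original_size = n_symbols * orig_bits = 7441 * 8 = 59528 bits
compressed_size = n_symbols * avg_code_len = 7441 * 2.93 = 21802.13 bits
ratio = original_size / compressed_size = 59528 / 21802.13 = 2.7304

Compression ratio = 2.7304


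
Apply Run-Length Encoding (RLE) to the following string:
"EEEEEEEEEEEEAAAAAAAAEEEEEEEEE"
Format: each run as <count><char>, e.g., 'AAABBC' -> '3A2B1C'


Scanning runs left to right:
  i=0: run of 'E' x 12 -> '12E'
  i=12: run of 'A' x 8 -> '8A'
  i=20: run of 'E' x 9 -> '9E'

RLE = 12E8A9E


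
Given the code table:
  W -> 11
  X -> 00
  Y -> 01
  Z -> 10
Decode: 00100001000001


Decoding:
00 -> X
10 -> Z
00 -> X
01 -> Y
00 -> X
00 -> X
01 -> Y


Result: XZXYXXY


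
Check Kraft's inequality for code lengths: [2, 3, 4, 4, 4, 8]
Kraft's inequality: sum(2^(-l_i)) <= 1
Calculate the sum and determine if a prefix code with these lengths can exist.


Sum = 2^(-2) + 2^(-3) + 2^(-4) + 2^(-4) + 2^(-4) + 2^(-8)
    = 0.25 + 0.125 + 0.0625 + 0.0625 + 0.0625 + 0.00390625
    = 145/256 = 0.56640625
Since 0.56640625 <= 1, Kraft's inequality IS satisfied.
A prefix code with these lengths CAN exist.

Kraft sum = 0.56640625. Satisfied.


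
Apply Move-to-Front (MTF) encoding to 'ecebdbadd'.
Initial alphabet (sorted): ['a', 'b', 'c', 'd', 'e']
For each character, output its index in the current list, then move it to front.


MTF encoding:
'e': index 4 in ['a', 'b', 'c', 'd', 'e'] -> ['e', 'a', 'b', 'c', 'd']
'c': index 3 in ['e', 'a', 'b', 'c', 'd'] -> ['c', 'e', 'a', 'b', 'd']
'e': index 1 in ['c', 'e', 'a', 'b', 'd'] -> ['e', 'c', 'a', 'b', 'd']
'b': index 3 in ['e', 'c', 'a', 'b', 'd'] -> ['b', 'e', 'c', 'a', 'd']
'd': index 4 in ['b', 'e', 'c', 'a', 'd'] -> ['d', 'b', 'e', 'c', 'a']
'b': index 1 in ['d', 'b', 'e', 'c', 'a'] -> ['b', 'd', 'e', 'c', 'a']
'a': index 4 in ['b', 'd', 'e', 'c', 'a'] -> ['a', 'b', 'd', 'e', 'c']
'd': index 2 in ['a', 'b', 'd', 'e', 'c'] -> ['d', 'a', 'b', 'e', 'c']
'd': index 0 in ['d', 'a', 'b', 'e', 'c'] -> ['d', 'a', 'b', 'e', 'c']


Output: [4, 3, 1, 3, 4, 1, 4, 2, 0]


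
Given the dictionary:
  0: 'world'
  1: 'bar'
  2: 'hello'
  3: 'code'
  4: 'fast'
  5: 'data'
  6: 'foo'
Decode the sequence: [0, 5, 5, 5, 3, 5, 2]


Look up each index in the dictionary:
  0 -> 'world'
  5 -> 'data'
  5 -> 'data'
  5 -> 'data'
  3 -> 'code'
  5 -> 'data'
  2 -> 'hello'

Decoded: "world data data data code data hello"


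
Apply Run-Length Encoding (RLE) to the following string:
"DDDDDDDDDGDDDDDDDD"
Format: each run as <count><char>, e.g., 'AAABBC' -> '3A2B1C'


Scanning runs left to right:
  i=0: run of 'D' x 9 -> '9D'
  i=9: run of 'G' x 1 -> '1G'
  i=10: run of 'D' x 8 -> '8D'

RLE = 9D1G8D


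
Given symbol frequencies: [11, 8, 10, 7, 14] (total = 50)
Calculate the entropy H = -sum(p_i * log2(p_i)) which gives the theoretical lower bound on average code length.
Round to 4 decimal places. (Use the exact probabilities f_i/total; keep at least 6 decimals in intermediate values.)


Per-symbol terms -p_i * log2(p_i) with p_i = f_i/50:
  p = 11/50 = 0.220000: log2(p) = -2.184425, -p*log2(p) = 0.480573
  p = 8/50 = 0.160000: log2(p) = -2.643856, -p*log2(p) = 0.423017
  p = 10/50 = 0.200000: log2(p) = -2.321928, -p*log2(p) = 0.464386
  p = 7/50 = 0.140000: log2(p) = -2.836501, -p*log2(p) = 0.397110
  p = 14/50 = 0.280000: log2(p) = -1.836501, -p*log2(p) = 0.514220
H = 0.480573 + 0.423017 + 0.464386 + 0.397110 + 0.514220 = 2.279306

H = 2.2793 bits/symbol


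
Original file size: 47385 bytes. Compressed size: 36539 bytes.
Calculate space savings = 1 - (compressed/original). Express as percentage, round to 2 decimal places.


ratio = compressed/original = 36539/47385 = 0.771109
savings = 1 - ratio = 1 - 0.771109 = 0.228891
as a percentage: 0.228891 * 100 = 22.89%

Space savings = 1 - 36539/47385 = 22.89%


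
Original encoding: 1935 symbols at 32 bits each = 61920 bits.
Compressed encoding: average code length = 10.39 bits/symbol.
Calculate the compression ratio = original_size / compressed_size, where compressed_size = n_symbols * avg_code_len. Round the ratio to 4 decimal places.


original_size = n_symbols * orig_bits = 1935 * 32 = 61920 bits
compressed_size = n_symbols * avg_code_len = 1935 * 10.39 = 20104.65 bits
ratio = original_size / compressed_size = 61920 / 20104.65 = 3.0799

Compression ratio = 3.0799


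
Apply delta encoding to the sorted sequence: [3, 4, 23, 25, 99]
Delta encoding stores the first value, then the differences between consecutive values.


First value: 3
Deltas:
  4 - 3 = 1
  23 - 4 = 19
  25 - 23 = 2
  99 - 25 = 74


Delta encoded: [3, 1, 19, 2, 74]


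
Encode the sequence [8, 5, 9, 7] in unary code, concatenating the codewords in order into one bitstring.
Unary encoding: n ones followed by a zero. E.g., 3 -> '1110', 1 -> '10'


Encode each number as n ones followed by a terminating 0:
  8 -> 111111110 (9 bits)
  5 -> 111110 (6 bits)
  9 -> 1111111110 (10 bits)
  7 -> 11111110 (8 bits)
Total length = 9 + 6 + 10 + 8 = 33 bits.

Unary([8, 5, 9, 7]) = 111111110111110111111111011111110 (33 bits)


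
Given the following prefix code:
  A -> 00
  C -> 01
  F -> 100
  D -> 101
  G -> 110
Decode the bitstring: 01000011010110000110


Decoding step by step:
Bits 01 -> C
Bits 00 -> A
Bits 00 -> A
Bits 110 -> G
Bits 101 -> D
Bits 100 -> F
Bits 00 -> A
Bits 110 -> G


Decoded message: CAAGDFAG


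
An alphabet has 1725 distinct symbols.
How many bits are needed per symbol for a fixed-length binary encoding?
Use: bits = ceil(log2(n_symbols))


log2(1725) = 10.7524
Bracket: 2^10 = 1024 < 1725 <= 2^11 = 2048
So ceil(log2(1725)) = 11

bits = ceil(log2(1725)) = ceil(10.7524) = 11 bits


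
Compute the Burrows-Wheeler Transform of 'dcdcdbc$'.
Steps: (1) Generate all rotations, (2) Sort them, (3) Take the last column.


Rotations (sorted):
  0: $dcdcdbc -> last char: c
  1: bc$dcdcd -> last char: d
  2: c$dcdcdb -> last char: b
  3: cdbc$dcd -> last char: d
  4: cdcdbc$d -> last char: d
  5: dbc$dcdc -> last char: c
  6: dcdbc$dc -> last char: c
  7: dcdcdbc$ -> last char: $


BWT = cdbddcc$


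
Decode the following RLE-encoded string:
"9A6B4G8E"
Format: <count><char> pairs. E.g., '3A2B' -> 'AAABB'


Expanding each <count><char> pair:
  9A -> 'AAAAAAAAA'
  6B -> 'BBBBBB'
  4G -> 'GGGG'
  8E -> 'EEEEEEEE'

Decoded = AAAAAAAAABBBBBBGGGGEEEEEEEE


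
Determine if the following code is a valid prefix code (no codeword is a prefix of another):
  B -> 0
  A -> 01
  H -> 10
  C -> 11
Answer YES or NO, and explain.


Checking each pair (does one codeword prefix another?):
  B='0' vs A='01': prefix -- VIOLATION

NO -- this is NOT a valid prefix code. B (0) is a prefix of A (01).


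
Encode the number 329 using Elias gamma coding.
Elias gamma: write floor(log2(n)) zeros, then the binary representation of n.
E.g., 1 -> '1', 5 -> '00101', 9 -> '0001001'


num_bits = floor(log2(329)) + 1 = 9
leading_zeros = num_bits - 1 = 8
binary(329) = 101001001

Elias gamma(329) = '00000000' + '101001001' = 00000000101001001 (17 bits)


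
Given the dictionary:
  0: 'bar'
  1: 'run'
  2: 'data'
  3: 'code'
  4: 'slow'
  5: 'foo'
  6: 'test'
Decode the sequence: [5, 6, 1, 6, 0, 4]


Look up each index in the dictionary:
  5 -> 'foo'
  6 -> 'test'
  1 -> 'run'
  6 -> 'test'
  0 -> 'bar'
  4 -> 'slow'

Decoded: "foo test run test bar slow"


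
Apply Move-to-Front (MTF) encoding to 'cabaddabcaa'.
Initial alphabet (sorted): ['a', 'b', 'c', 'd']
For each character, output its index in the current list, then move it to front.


MTF encoding:
'c': index 2 in ['a', 'b', 'c', 'd'] -> ['c', 'a', 'b', 'd']
'a': index 1 in ['c', 'a', 'b', 'd'] -> ['a', 'c', 'b', 'd']
'b': index 2 in ['a', 'c', 'b', 'd'] -> ['b', 'a', 'c', 'd']
'a': index 1 in ['b', 'a', 'c', 'd'] -> ['a', 'b', 'c', 'd']
'd': index 3 in ['a', 'b', 'c', 'd'] -> ['d', 'a', 'b', 'c']
'd': index 0 in ['d', 'a', 'b', 'c'] -> ['d', 'a', 'b', 'c']
'a': index 1 in ['d', 'a', 'b', 'c'] -> ['a', 'd', 'b', 'c']
'b': index 2 in ['a', 'd', 'b', 'c'] -> ['b', 'a', 'd', 'c']
'c': index 3 in ['b', 'a', 'd', 'c'] -> ['c', 'b', 'a', 'd']
'a': index 2 in ['c', 'b', 'a', 'd'] -> ['a', 'c', 'b', 'd']
'a': index 0 in ['a', 'c', 'b', 'd'] -> ['a', 'c', 'b', 'd']


Output: [2, 1, 2, 1, 3, 0, 1, 2, 3, 2, 0]


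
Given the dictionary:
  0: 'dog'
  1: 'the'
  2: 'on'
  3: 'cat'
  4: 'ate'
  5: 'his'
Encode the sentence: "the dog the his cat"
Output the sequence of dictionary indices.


Look up each word in the dictionary:
  'the' -> 1
  'dog' -> 0
  'the' -> 1
  'his' -> 5
  'cat' -> 3

Encoded: [1, 0, 1, 5, 3]


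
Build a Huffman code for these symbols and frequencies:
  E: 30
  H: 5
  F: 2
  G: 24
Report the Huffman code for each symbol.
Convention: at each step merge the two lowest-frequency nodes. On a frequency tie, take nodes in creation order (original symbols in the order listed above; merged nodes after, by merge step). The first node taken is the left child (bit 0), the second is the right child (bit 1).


Huffman tree construction:
Step 1: Merge F(2) + H(5) = 7
Step 2: Merge (F+H)(7) + G(24) = 31
Step 3: Merge E(30) + ((F+H)+G)(31) = 61
Read each symbol's code off the tree from the root (left child = 0, right child = 1).

Codes:
  E: 0 (length 1)
  H: 101 (length 3)
  F: 100 (length 3)
  G: 11 (length 2)
Average code length: 99/61 = 1.6230 bits/symbol


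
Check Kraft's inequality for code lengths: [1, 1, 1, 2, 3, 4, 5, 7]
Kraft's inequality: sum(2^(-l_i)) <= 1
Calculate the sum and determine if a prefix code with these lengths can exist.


Sum = 2^(-1) + 2^(-1) + 2^(-1) + 2^(-2) + 2^(-3) + 2^(-4) + 2^(-5) + 2^(-7)
    = 0.5 + 0.5 + 0.5 + 0.25 + 0.125 + 0.0625 + 0.03125 + 0.0078125
    = 253/128 = 1.9765625
Since 1.9765625 > 1, Kraft's inequality is NOT satisfied.
A prefix code with these lengths CANNOT exist.

Kraft sum = 1.9765625. Not satisfied.


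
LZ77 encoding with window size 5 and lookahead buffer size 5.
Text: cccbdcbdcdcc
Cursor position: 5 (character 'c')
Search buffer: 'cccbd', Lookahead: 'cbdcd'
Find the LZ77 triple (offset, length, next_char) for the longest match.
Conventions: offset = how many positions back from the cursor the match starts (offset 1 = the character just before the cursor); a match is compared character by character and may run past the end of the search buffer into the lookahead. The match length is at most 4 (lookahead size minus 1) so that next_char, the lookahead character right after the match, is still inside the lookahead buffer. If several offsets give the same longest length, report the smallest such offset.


Try each offset into the search buffer:
  offset=1 (pos 4, char 'd'): match length 0
  offset=2 (pos 3, char 'b'): match length 0
  offset=3 (pos 2, char 'c'): match length 4
  offset=4 (pos 1, char 'c'): match length 1
  offset=5 (pos 0, char 'c'): match length 1
Longest match has length 4 at offset 3.
next_char = character at position 5 + 4 = 9 -> 'd'

Best match: offset=3, length=4 (matching 'cbdc' starting at position 2)
LZ77 triple: (3, 4, 'd')


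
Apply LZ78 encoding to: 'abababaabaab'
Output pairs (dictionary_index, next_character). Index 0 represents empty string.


LZ78 encoding steps:
Dictionary: {0: ''}
Step 1: w='' (idx 0), next='a' -> output (0, 'a'), add 'a' as idx 1
Step 2: w='' (idx 0), next='b' -> output (0, 'b'), add 'b' as idx 2
Step 3: w='a' (idx 1), next='b' -> output (1, 'b'), add 'ab' as idx 3
Step 4: w='ab' (idx 3), next='a' -> output (3, 'a'), add 'aba' as idx 4
Step 5: w='aba' (idx 4), next='a' -> output (4, 'a'), add 'abaa' as idx 5
Step 6: w='b' (idx 2), end of input -> output (2, '')


Encoded: [(0, 'a'), (0, 'b'), (1, 'b'), (3, 'a'), (4, 'a'), (2, '')]


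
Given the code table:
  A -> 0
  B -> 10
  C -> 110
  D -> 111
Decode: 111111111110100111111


Decoding:
111 -> D
111 -> D
111 -> D
110 -> C
10 -> B
0 -> A
111 -> D
111 -> D


Result: DDDCBADD


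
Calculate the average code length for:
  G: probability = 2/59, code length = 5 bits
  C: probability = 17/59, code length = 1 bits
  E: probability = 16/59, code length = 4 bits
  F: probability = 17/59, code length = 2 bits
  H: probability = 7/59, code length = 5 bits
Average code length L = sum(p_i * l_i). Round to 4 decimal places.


Weighted contributions p_i * l_i:
  G: (2/59) * 5 = 10/59
  C: (17/59) * 1 = 17/59
  E: (16/59) * 4 = 64/59
  F: (17/59) * 2 = 34/59
  H: (7/59) * 5 = 35/59
Sum = (10 + 17 + 64 + 34 + 35)/59 = 160/59

L = 160/59 = 2.7119 bits/symbol


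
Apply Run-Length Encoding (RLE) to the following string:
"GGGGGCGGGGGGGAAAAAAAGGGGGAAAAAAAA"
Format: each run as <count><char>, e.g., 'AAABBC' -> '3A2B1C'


Scanning runs left to right:
  i=0: run of 'G' x 5 -> '5G'
  i=5: run of 'C' x 1 -> '1C'
  i=6: run of 'G' x 7 -> '7G'
  i=13: run of 'A' x 7 -> '7A'
  i=20: run of 'G' x 5 -> '5G'
  i=25: run of 'A' x 8 -> '8A'

RLE = 5G1C7G7A5G8A


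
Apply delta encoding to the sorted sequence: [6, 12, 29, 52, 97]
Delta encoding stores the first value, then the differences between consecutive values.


First value: 6
Deltas:
  12 - 6 = 6
  29 - 12 = 17
  52 - 29 = 23
  97 - 52 = 45


Delta encoded: [6, 6, 17, 23, 45]


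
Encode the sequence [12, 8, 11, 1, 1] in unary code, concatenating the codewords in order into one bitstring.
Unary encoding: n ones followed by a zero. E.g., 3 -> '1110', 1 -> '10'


Encode each number as n ones followed by a terminating 0:
  12 -> 1111111111110 (13 bits)
  8 -> 111111110 (9 bits)
  11 -> 111111111110 (12 bits)
  1 -> 10 (2 bits)
  1 -> 10 (2 bits)
Total length = 13 + 9 + 12 + 2 + 2 = 38 bits.

Unary([12, 8, 11, 1, 1]) = 11111111111101111111101111111111101010 (38 bits)


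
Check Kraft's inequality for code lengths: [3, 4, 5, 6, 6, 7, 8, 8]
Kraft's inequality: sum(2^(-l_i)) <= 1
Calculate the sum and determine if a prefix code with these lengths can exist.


Sum = 2^(-3) + 2^(-4) + 2^(-5) + 2^(-6) + 2^(-6) + 2^(-7) + 2^(-8) + 2^(-8)
    = 0.125 + 0.0625 + 0.03125 + 0.015625 + 0.015625 + 0.0078125 + 0.00390625 + 0.00390625
    = 68/256 = 0.265625
Since 0.265625 <= 1, Kraft's inequality IS satisfied.
A prefix code with these lengths CAN exist.

Kraft sum = 0.265625. Satisfied.


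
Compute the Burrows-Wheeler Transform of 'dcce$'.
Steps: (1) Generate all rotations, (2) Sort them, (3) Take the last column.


Rotations (sorted):
  0: $dcce -> last char: e
  1: cce$d -> last char: d
  2: ce$dc -> last char: c
  3: dcce$ -> last char: $
  4: e$dcc -> last char: c


BWT = edc$c


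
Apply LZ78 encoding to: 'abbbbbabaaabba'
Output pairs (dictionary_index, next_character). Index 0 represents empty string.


LZ78 encoding steps:
Dictionary: {0: ''}
Step 1: w='' (idx 0), next='a' -> output (0, 'a'), add 'a' as idx 1
Step 2: w='' (idx 0), next='b' -> output (0, 'b'), add 'b' as idx 2
Step 3: w='b' (idx 2), next='b' -> output (2, 'b'), add 'bb' as idx 3
Step 4: w='bb' (idx 3), next='a' -> output (3, 'a'), add 'bba' as idx 4
Step 5: w='b' (idx 2), next='a' -> output (2, 'a'), add 'ba' as idx 5
Step 6: w='a' (idx 1), next='a' -> output (1, 'a'), add 'aa' as idx 6
Step 7: w='bba' (idx 4), end of input -> output (4, '')


Encoded: [(0, 'a'), (0, 'b'), (2, 'b'), (3, 'a'), (2, 'a'), (1, 'a'), (4, '')]


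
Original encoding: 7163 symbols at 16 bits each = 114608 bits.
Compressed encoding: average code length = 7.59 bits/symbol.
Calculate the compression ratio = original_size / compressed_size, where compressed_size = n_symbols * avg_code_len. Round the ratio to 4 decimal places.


original_size = n_symbols * orig_bits = 7163 * 16 = 114608 bits
compressed_size = n_symbols * avg_code_len = 7163 * 7.59 = 54367.17 bits
ratio = original_size / compressed_size = 114608 / 54367.17 = 2.108

Compression ratio = 2.108


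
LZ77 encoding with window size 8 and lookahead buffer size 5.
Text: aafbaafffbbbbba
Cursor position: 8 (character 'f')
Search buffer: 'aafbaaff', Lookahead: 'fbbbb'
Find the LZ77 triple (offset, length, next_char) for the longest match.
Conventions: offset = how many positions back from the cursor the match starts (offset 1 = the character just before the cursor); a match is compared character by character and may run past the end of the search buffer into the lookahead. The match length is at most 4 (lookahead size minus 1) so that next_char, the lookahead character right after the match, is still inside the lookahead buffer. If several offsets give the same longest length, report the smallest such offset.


Try each offset into the search buffer:
  offset=1 (pos 7, char 'f'): match length 1
  offset=2 (pos 6, char 'f'): match length 1
  offset=3 (pos 5, char 'a'): match length 0
  offset=4 (pos 4, char 'a'): match length 0
  offset=5 (pos 3, char 'b'): match length 0
  offset=6 (pos 2, char 'f'): match length 2
  offset=7 (pos 1, char 'a'): match length 0
  offset=8 (pos 0, char 'a'): match length 0
Longest match has length 2 at offset 6.
next_char = character at position 8 + 2 = 10 -> 'b'

Best match: offset=6, length=2 (matching 'fb' starting at position 2)
LZ77 triple: (6, 2, 'b')


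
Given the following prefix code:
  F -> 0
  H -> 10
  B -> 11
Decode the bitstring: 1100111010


Decoding step by step:
Bits 11 -> B
Bits 0 -> F
Bits 0 -> F
Bits 11 -> B
Bits 10 -> H
Bits 10 -> H


Decoded message: BFFBHH


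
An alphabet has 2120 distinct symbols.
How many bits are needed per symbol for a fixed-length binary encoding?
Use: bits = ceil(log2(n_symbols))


log2(2120) = 11.0498
Bracket: 2^11 = 2048 < 2120 <= 2^12 = 4096
So ceil(log2(2120)) = 12

bits = ceil(log2(2120)) = ceil(11.0498) = 12 bits


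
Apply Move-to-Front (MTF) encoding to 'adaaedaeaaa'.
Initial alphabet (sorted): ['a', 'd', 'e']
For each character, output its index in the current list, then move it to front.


MTF encoding:
'a': index 0 in ['a', 'd', 'e'] -> ['a', 'd', 'e']
'd': index 1 in ['a', 'd', 'e'] -> ['d', 'a', 'e']
'a': index 1 in ['d', 'a', 'e'] -> ['a', 'd', 'e']
'a': index 0 in ['a', 'd', 'e'] -> ['a', 'd', 'e']
'e': index 2 in ['a', 'd', 'e'] -> ['e', 'a', 'd']
'd': index 2 in ['e', 'a', 'd'] -> ['d', 'e', 'a']
'a': index 2 in ['d', 'e', 'a'] -> ['a', 'd', 'e']
'e': index 2 in ['a', 'd', 'e'] -> ['e', 'a', 'd']
'a': index 1 in ['e', 'a', 'd'] -> ['a', 'e', 'd']
'a': index 0 in ['a', 'e', 'd'] -> ['a', 'e', 'd']
'a': index 0 in ['a', 'e', 'd'] -> ['a', 'e', 'd']


Output: [0, 1, 1, 0, 2, 2, 2, 2, 1, 0, 0]


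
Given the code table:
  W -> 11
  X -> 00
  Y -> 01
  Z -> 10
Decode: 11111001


Decoding:
11 -> W
11 -> W
10 -> Z
01 -> Y


Result: WWZY


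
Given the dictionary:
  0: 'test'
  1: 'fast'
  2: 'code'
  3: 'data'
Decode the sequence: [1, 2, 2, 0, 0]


Look up each index in the dictionary:
  1 -> 'fast'
  2 -> 'code'
  2 -> 'code'
  0 -> 'test'
  0 -> 'test'

Decoded: "fast code code test test"


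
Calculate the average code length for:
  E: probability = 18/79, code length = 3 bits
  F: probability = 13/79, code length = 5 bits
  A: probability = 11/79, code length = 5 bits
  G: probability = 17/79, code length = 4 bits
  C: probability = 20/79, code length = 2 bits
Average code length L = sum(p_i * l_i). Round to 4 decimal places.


Weighted contributions p_i * l_i:
  E: (18/79) * 3 = 54/79
  F: (13/79) * 5 = 65/79
  A: (11/79) * 5 = 55/79
  G: (17/79) * 4 = 68/79
  C: (20/79) * 2 = 40/79
Sum = (54 + 65 + 55 + 68 + 40)/79 = 282/79

L = 282/79 = 3.5696 bits/symbol


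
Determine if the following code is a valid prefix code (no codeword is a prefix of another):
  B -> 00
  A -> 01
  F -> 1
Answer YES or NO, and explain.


Checking each pair (does one codeword prefix another?):
  B='00' vs A='01': no prefix
  B='00' vs F='1': no prefix
  A='01' vs B='00': no prefix
  A='01' vs F='1': no prefix
  F='1' vs B='00': no prefix
  F='1' vs A='01': no prefix
No violation found over all pairs.

YES -- this is a valid prefix code. No codeword is a prefix of any other codeword.


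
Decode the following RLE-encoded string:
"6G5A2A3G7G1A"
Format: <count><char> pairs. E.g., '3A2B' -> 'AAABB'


Expanding each <count><char> pair:
  6G -> 'GGGGGG'
  5A -> 'AAAAA'
  2A -> 'AA'
  3G -> 'GGG'
  7G -> 'GGGGGGG'
  1A -> 'A'

Decoded = GGGGGGAAAAAAAGGGGGGGGGGA


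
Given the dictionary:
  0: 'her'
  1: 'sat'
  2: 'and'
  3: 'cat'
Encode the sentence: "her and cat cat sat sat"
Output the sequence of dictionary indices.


Look up each word in the dictionary:
  'her' -> 0
  'and' -> 2
  'cat' -> 3
  'cat' -> 3
  'sat' -> 1
  'sat' -> 1

Encoded: [0, 2, 3, 3, 1, 1]


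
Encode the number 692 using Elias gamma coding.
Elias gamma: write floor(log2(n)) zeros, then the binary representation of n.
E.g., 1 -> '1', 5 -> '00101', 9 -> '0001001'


num_bits = floor(log2(692)) + 1 = 10
leading_zeros = num_bits - 1 = 9
binary(692) = 1010110100

Elias gamma(692) = '000000000' + '1010110100' = 0000000001010110100 (19 bits)


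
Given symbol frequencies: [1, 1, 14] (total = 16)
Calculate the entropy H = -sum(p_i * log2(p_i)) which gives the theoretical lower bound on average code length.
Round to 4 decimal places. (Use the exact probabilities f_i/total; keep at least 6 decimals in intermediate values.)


Per-symbol terms -p_i * log2(p_i) with p_i = f_i/16:
  p = 1/16 = 0.062500: log2(p) = -4.000000, -p*log2(p) = 0.250000
  p = 1/16 = 0.062500: log2(p) = -4.000000, -p*log2(p) = 0.250000
  p = 14/16 = 0.875000: log2(p) = -0.192645, -p*log2(p) = 0.168564
H = 0.250000 + 0.250000 + 0.168564 = 0.668564

H = 0.6686 bits/symbol


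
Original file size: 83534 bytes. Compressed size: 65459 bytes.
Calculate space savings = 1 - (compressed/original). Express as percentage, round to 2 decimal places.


ratio = compressed/original = 65459/83534 = 0.783621
savings = 1 - ratio = 1 - 0.783621 = 0.216379
as a percentage: 0.216379 * 100 = 21.64%

Space savings = 1 - 65459/83534 = 21.64%


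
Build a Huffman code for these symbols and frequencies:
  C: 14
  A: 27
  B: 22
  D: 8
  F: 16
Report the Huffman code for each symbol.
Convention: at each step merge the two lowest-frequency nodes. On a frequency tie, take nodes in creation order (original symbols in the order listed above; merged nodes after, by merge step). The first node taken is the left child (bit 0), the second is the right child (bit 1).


Huffman tree construction:
Step 1: Merge D(8) + C(14) = 22
Step 2: Merge F(16) + B(22) = 38
Step 3: Merge (D+C)(22) + A(27) = 49
Step 4: Merge (F+B)(38) + ((D+C)+A)(49) = 87
Read each symbol's code off the tree from the root (left child = 0, right child = 1).

Codes:
  C: 101 (length 3)
  A: 11 (length 2)
  B: 01 (length 2)
  D: 100 (length 3)
  F: 00 (length 2)
Average code length: 196/87 = 2.2529 bits/symbol


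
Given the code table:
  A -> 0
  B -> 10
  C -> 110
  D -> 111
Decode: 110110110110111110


Decoding:
110 -> C
110 -> C
110 -> C
110 -> C
111 -> D
110 -> C


Result: CCCCDC


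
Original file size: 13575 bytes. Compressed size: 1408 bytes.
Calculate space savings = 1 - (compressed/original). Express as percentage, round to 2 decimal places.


ratio = compressed/original = 1408/13575 = 0.10372
savings = 1 - ratio = 1 - 0.10372 = 0.89628
as a percentage: 0.89628 * 100 = 89.63%

Space savings = 1 - 1408/13575 = 89.63%


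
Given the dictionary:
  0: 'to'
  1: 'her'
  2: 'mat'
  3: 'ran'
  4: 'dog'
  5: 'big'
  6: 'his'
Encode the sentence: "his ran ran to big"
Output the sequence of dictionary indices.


Look up each word in the dictionary:
  'his' -> 6
  'ran' -> 3
  'ran' -> 3
  'to' -> 0
  'big' -> 5

Encoded: [6, 3, 3, 0, 5]


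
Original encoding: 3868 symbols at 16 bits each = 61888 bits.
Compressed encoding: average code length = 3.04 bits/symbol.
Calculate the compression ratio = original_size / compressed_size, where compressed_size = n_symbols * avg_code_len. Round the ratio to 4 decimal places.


original_size = n_symbols * orig_bits = 3868 * 16 = 61888 bits
compressed_size = n_symbols * avg_code_len = 3868 * 3.04 = 11758.72 bits
ratio = original_size / compressed_size = 61888 / 11758.72 = 5.2632

Compression ratio = 5.2632


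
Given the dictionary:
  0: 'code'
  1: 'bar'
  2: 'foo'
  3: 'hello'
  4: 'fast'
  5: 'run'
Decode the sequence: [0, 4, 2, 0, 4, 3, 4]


Look up each index in the dictionary:
  0 -> 'code'
  4 -> 'fast'
  2 -> 'foo'
  0 -> 'code'
  4 -> 'fast'
  3 -> 'hello'
  4 -> 'fast'

Decoded: "code fast foo code fast hello fast"


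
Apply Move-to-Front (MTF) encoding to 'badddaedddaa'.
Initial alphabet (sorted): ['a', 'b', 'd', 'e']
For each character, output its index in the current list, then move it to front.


MTF encoding:
'b': index 1 in ['a', 'b', 'd', 'e'] -> ['b', 'a', 'd', 'e']
'a': index 1 in ['b', 'a', 'd', 'e'] -> ['a', 'b', 'd', 'e']
'd': index 2 in ['a', 'b', 'd', 'e'] -> ['d', 'a', 'b', 'e']
'd': index 0 in ['d', 'a', 'b', 'e'] -> ['d', 'a', 'b', 'e']
'd': index 0 in ['d', 'a', 'b', 'e'] -> ['d', 'a', 'b', 'e']
'a': index 1 in ['d', 'a', 'b', 'e'] -> ['a', 'd', 'b', 'e']
'e': index 3 in ['a', 'd', 'b', 'e'] -> ['e', 'a', 'd', 'b']
'd': index 2 in ['e', 'a', 'd', 'b'] -> ['d', 'e', 'a', 'b']
'd': index 0 in ['d', 'e', 'a', 'b'] -> ['d', 'e', 'a', 'b']
'd': index 0 in ['d', 'e', 'a', 'b'] -> ['d', 'e', 'a', 'b']
'a': index 2 in ['d', 'e', 'a', 'b'] -> ['a', 'd', 'e', 'b']
'a': index 0 in ['a', 'd', 'e', 'b'] -> ['a', 'd', 'e', 'b']


Output: [1, 1, 2, 0, 0, 1, 3, 2, 0, 0, 2, 0]


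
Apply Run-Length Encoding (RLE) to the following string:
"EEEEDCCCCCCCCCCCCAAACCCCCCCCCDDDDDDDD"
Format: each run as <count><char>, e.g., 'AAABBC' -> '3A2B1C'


Scanning runs left to right:
  i=0: run of 'E' x 4 -> '4E'
  i=4: run of 'D' x 1 -> '1D'
  i=5: run of 'C' x 12 -> '12C'
  i=17: run of 'A' x 3 -> '3A'
  i=20: run of 'C' x 9 -> '9C'
  i=29: run of 'D' x 8 -> '8D'

RLE = 4E1D12C3A9C8D
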